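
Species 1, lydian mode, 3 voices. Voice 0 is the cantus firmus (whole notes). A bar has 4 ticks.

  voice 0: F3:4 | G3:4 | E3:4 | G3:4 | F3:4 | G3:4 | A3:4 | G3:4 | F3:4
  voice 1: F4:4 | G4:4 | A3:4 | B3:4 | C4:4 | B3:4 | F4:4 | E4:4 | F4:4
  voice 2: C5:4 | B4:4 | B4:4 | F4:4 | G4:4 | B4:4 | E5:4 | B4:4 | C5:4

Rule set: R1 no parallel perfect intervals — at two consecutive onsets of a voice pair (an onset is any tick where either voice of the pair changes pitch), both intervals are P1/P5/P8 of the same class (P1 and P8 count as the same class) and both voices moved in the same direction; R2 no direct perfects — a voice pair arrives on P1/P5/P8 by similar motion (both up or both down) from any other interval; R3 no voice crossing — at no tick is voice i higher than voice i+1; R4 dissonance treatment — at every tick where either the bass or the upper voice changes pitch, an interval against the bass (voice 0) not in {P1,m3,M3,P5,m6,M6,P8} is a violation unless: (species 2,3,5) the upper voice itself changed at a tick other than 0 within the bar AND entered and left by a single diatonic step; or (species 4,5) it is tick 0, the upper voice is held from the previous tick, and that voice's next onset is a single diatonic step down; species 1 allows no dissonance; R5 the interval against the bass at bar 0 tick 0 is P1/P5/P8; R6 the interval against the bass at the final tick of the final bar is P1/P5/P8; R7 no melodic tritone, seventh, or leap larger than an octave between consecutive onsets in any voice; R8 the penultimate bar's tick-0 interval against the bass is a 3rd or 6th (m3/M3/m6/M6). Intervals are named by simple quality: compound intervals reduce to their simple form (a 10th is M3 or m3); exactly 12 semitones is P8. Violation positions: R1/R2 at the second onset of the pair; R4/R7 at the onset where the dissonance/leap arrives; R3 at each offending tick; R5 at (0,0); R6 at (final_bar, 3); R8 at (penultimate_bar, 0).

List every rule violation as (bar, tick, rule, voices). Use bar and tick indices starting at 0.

bar 0: v0=F3 v1=F4 v2=C5 downbeat P5
bar 1: v0=G3 v1=G4 v2=B4 downbeat M3
bar 2: v0=E3 v1=A3 v2=B4 downbeat P5
bar 3: v0=G3 v1=B3 v2=F4 downbeat m7
bar 4: v0=F3 v1=C4 v2=G4 downbeat M2
bar 5: v0=G3 v1=B3 v2=B4 downbeat M3
bar 6: v0=A3 v1=F4 v2=E5 downbeat P5
bar 7: v0=G3 v1=E4 v2=B4 downbeat M3
bar 8: v0=F3 v1=F4 v2=C5 downbeat P5
  -> R1 @ bar 1 tick 0 v(0, 1): F3/F4 P8 -> G3/G4 P8 similar
  -> R4 @ bar 2 tick 0 v(0, 1): E3/A3 P4 untreated
  -> R7 @ bar 2 tick 0 v(1,): G4->A3 leap 10st
  -> R4 @ bar 3 tick 0 v(0, 2): G3/F4 m7 untreated
  -> R7 @ bar 3 tick 0 v(2,): B4->F4 leap 6st
  -> R2 @ bar 4 tick 0 v(1, 2): B3/F4 TT -> C4/G4 P5 similar
  -> R4 @ bar 4 tick 0 v(0, 2): F3/G4 M2 untreated
  -> R2 @ bar 6 tick 0 v(0, 2): G3/B4 M3 -> A3/E5 P5 similar
  -> R7 @ bar 6 tick 0 v(1,): B3->F4 leap 6st
  -> R2 @ bar 7 tick 0 v(1, 2): F4/E5 M7 -> E4/B4 P5 similar
  -> R1 @ bar 8 tick 0 v(1, 2): E4/B4 P5 -> F4/C5 P5 similar

(1, 0, R1, (0, 1))
(2, 0, R4, (0, 1))
(2, 0, R7, (1,))
(3, 0, R4, (0, 2))
(3, 0, R7, (2,))
(4, 0, R2, (1, 2))
(4, 0, R4, (0, 2))
(6, 0, R2, (0, 2))
(6, 0, R7, (1,))
(7, 0, R2, (1, 2))
(8, 0, R1, (1, 2))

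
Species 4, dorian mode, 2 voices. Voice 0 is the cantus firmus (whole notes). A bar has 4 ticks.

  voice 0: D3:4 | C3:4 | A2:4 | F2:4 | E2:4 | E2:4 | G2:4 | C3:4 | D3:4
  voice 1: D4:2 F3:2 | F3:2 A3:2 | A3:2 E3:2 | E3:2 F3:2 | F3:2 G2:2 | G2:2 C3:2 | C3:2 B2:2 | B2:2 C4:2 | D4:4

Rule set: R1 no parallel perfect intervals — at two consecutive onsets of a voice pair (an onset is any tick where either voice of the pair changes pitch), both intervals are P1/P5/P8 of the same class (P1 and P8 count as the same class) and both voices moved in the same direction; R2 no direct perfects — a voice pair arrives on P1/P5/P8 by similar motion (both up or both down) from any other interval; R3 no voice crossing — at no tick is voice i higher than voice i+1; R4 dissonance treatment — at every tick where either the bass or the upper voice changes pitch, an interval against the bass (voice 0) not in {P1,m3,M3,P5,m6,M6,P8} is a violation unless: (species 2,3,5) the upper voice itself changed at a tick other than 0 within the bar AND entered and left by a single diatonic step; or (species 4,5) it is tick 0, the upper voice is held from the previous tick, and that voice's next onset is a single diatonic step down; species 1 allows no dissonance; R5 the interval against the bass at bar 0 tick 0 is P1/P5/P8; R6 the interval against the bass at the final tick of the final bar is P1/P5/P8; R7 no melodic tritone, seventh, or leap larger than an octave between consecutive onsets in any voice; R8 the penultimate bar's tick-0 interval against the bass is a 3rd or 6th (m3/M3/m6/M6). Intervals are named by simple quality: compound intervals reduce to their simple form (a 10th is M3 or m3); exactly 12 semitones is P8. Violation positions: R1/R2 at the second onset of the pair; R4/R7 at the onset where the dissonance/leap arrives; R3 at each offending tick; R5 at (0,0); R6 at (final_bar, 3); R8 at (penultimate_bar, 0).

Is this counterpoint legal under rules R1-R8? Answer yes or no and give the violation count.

No (10 violations)

bar 0: v0=D3 v1=D4 (P8)
bar 1: v0=C3 v1=F3 (P4)
bar 2: v0=A2 v1=A3 (P8)
bar 3: v0=F2 v1=E3 (M7)
bar 4: v0=E2 v1=F3 (m2)
bar 5: v0=E2 v1=G2 (m3)
bar 6: v0=G2 v1=C3 (P4)
bar 7: v0=C3 v1=B2 (m2)
bar 8: v0=D3 v1=D4 (P8)
  R4 @ bar1.0: C3/F3 P4 untreated
  R4 @ bar3.0: F2/E3 M7 untreated
  R4 @ bar4.0: E2/F3 m2 untreated
  R7 @ bar4.2: F3->G2 leap 10st
  R3 @ bar7.0: C3 above B2
  R4 @ bar7.0: C3/B2 m2 untreated
  R8 @ bar7.0: penult m2 not 3rd/6th
  R3 @ bar7.1: C3 above B2
  R7 @ bar7.2: B2->C4 leap 13st
  R1 @ bar8.0: C3/C4 P8 -> D3/D4 P8 similar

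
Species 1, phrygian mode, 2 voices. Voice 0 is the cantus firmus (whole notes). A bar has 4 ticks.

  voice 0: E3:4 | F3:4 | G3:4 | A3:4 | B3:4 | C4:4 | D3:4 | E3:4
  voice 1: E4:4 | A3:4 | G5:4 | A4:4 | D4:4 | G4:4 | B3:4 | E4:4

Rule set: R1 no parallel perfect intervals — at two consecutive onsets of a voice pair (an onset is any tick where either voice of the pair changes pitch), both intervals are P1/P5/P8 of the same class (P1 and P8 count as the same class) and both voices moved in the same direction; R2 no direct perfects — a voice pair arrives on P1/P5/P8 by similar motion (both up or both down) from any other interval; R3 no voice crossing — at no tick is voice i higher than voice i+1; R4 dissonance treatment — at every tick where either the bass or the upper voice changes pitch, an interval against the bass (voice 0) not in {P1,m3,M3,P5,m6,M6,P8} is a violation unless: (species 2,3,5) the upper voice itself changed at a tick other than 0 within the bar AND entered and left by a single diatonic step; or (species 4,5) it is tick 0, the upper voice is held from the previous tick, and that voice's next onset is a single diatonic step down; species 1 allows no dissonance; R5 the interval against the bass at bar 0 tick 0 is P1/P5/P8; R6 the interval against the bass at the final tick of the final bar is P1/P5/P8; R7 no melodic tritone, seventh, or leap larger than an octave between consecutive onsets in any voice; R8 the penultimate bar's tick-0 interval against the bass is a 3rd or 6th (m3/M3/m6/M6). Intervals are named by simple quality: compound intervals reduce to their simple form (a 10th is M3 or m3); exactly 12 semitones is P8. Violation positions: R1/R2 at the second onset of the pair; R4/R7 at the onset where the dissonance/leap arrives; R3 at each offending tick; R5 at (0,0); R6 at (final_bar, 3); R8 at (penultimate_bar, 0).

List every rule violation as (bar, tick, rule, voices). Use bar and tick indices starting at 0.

(2, 0, R2, (0, 1))
(2, 0, R7, (1,))
(3, 0, R7, (1,))
(5, 0, R2, (0, 1))
(6, 0, R7, (0,))
(7, 0, R2, (0, 1))

bar 0: v0=E3 v1=E4 downbeat P8
bar 1: v0=F3 v1=A3 downbeat M3
bar 2: v0=G3 v1=G5 downbeat P1
bar 3: v0=A3 v1=A4 downbeat P8
bar 4: v0=B3 v1=D4 downbeat m3
bar 5: v0=C4 v1=G4 downbeat P5
bar 6: v0=D3 v1=B3 downbeat M6
bar 7: v0=E3 v1=E4 downbeat P8
  -> R2 @ bar 2 tick 0 v(0, 1): F3/A3 M3 -> G3/G5 P1 similar
  -> R7 @ bar 2 tick 0 v(1,): A3->G5 leap 22st
  -> R7 @ bar 3 tick 0 v(1,): G5->A4 leap 10st
  -> R2 @ bar 5 tick 0 v(0, 1): B3/D4 m3 -> C4/G4 P5 similar
  -> R7 @ bar 6 tick 0 v(0,): C4->D3 leap 10st
  -> R2 @ bar 7 tick 0 v(0, 1): D3/B3 M6 -> E3/E4 P8 similar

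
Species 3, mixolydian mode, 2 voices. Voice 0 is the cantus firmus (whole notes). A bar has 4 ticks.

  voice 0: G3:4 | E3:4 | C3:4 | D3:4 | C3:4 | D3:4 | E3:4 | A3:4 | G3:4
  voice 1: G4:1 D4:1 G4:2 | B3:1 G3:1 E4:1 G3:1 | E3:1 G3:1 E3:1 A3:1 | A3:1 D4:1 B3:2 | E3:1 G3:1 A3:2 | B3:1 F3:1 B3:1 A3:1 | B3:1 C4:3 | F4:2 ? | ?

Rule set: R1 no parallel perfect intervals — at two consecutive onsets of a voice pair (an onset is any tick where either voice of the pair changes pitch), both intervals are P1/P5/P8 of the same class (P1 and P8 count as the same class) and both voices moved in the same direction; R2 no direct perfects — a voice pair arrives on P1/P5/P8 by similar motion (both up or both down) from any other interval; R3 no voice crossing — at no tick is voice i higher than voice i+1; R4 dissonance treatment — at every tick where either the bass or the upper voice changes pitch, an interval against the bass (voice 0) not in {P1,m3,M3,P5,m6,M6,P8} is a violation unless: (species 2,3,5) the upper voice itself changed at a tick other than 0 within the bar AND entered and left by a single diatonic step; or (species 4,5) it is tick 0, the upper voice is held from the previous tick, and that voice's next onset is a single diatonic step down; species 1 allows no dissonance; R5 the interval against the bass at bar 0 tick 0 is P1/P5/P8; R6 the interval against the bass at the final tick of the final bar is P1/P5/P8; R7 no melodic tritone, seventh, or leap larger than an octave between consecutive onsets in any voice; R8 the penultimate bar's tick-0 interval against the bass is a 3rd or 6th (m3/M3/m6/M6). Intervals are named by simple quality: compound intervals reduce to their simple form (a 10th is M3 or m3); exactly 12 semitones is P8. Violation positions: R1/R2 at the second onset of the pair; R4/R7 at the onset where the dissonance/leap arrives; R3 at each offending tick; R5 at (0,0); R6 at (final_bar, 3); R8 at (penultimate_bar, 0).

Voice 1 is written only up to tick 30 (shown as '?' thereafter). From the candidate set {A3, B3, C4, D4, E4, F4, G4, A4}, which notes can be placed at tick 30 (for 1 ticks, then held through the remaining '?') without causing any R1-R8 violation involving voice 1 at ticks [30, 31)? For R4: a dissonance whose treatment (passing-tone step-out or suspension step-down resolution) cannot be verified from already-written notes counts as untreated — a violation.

{A3, A4, C4, E4, F4}

A3: legal
B3: violates R4,R7
C4: legal
D4: violates R4
E4: legal
F4: legal
G4: violates R4
A4: legal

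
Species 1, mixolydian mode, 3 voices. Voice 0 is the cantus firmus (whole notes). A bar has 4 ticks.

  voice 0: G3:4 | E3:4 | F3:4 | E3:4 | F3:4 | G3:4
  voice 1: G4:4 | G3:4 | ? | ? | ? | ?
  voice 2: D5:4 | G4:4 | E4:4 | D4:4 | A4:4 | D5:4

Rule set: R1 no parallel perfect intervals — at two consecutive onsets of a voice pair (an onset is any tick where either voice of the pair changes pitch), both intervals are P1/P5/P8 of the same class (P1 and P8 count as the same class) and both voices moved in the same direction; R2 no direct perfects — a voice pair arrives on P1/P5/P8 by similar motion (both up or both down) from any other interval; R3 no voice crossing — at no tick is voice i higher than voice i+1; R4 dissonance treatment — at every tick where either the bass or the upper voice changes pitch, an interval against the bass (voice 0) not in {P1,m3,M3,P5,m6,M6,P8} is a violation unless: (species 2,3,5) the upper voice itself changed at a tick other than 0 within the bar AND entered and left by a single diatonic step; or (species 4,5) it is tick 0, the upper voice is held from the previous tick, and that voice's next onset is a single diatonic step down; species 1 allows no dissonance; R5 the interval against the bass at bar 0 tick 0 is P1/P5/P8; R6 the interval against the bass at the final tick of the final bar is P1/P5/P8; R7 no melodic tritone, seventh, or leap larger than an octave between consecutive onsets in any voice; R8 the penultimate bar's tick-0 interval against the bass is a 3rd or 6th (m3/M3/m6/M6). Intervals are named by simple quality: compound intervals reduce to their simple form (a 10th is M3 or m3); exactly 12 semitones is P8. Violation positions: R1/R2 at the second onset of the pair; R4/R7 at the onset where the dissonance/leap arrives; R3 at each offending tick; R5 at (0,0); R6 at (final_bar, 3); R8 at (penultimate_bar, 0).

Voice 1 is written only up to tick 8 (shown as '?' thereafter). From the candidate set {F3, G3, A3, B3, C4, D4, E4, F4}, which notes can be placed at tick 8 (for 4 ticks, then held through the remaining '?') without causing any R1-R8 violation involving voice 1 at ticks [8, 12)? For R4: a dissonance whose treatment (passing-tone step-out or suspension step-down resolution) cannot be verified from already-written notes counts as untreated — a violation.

F3: legal
G3: violates R4
A3: legal
B3: violates R4
C4: violates R2
D4: legal
E4: violates R4
F4: violates R2,R3,R7

{A3, D4, F3}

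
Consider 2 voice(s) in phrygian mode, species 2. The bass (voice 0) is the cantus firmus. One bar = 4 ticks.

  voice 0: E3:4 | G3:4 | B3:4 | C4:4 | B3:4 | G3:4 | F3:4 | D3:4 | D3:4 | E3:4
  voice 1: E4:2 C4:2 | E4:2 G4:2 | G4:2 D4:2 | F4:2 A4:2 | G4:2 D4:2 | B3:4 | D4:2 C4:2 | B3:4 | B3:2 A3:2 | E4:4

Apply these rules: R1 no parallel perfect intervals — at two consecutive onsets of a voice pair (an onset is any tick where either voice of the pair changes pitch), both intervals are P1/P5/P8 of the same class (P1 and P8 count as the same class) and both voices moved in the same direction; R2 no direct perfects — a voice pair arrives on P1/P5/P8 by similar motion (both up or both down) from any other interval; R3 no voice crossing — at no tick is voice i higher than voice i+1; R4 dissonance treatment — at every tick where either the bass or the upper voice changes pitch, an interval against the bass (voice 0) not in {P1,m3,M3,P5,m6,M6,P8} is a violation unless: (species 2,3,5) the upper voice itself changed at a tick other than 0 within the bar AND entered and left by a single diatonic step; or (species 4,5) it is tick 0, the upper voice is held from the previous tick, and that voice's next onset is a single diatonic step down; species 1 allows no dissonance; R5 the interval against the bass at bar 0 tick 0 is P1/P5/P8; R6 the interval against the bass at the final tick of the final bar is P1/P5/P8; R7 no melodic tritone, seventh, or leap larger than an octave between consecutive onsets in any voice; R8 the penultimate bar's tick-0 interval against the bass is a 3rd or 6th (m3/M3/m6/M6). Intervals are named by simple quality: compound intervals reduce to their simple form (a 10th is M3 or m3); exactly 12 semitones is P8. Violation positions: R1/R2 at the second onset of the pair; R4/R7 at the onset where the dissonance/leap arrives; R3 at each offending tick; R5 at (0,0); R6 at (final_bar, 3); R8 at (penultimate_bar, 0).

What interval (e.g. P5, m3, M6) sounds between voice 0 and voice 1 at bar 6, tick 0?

M6

voice 0=F3 voice 1=D4 -> M6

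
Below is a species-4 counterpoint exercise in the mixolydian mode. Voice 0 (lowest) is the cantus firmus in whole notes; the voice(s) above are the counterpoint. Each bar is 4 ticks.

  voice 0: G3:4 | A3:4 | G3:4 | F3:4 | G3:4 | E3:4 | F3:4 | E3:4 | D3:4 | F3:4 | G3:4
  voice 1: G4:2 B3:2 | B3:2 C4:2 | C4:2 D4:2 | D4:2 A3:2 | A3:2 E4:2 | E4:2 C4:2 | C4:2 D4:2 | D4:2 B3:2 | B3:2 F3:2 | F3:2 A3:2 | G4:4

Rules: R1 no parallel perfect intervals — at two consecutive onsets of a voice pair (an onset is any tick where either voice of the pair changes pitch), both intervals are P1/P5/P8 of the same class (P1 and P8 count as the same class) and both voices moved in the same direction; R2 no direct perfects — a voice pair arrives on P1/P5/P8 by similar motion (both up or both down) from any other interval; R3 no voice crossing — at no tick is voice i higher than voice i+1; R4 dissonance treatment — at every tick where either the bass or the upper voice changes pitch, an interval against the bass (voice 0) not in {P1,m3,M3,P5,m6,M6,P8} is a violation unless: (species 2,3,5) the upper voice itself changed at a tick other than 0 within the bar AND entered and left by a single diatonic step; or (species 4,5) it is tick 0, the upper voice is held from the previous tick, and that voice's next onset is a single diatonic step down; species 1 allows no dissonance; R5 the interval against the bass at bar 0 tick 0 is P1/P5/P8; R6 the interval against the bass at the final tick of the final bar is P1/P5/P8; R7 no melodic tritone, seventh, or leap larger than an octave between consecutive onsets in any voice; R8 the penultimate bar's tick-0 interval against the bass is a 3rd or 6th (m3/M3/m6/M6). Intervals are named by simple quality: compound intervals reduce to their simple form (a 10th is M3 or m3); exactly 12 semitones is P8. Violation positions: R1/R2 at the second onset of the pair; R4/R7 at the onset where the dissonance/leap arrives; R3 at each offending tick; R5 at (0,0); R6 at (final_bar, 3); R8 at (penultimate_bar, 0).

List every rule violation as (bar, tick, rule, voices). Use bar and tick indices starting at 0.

(1, 0, R4, (0, 1))
(2, 0, R4, (0, 1))
(4, 0, R4, (0, 1))
(7, 0, R4, (0, 1))
(8, 2, R7, (1,))
(9, 0, R8, (0, 1))
(10, 0, R2, (0, 1))
(10, 0, R7, (1,))

bar 0: v0=G3 v1=G4 downbeat P8
bar 1: v0=A3 v1=B3 downbeat M2
bar 2: v0=G3 v1=C4 downbeat P4
bar 3: v0=F3 v1=D4 downbeat M6
bar 4: v0=G3 v1=A3 downbeat M2
bar 5: v0=E3 v1=E4 downbeat P8
bar 6: v0=F3 v1=C4 downbeat P5
bar 7: v0=E3 v1=D4 downbeat m7
bar 8: v0=D3 v1=B3 downbeat M6
bar 9: v0=F3 v1=F3 downbeat P1
bar 10: v0=G3 v1=G4 downbeat P8
  -> R4 @ bar 1 tick 0 v(0, 1): A3/B3 M2 untreated
  -> R4 @ bar 2 tick 0 v(0, 1): G3/C4 P4 untreated
  -> R4 @ bar 4 tick 0 v(0, 1): G3/A3 M2 untreated
  -> R4 @ bar 7 tick 0 v(0, 1): E3/D4 m7 untreated
  -> R7 @ bar 8 tick 2 v(1,): B3->F3 leap 6st
  -> R8 @ bar 9 tick 0 v(0, 1): penult P1 not 3rd/6th
  -> R2 @ bar 10 tick 0 v(0, 1): F3/A3 M3 -> G3/G4 P8 similar
  -> R7 @ bar 10 tick 0 v(1,): A3->G4 leap 10st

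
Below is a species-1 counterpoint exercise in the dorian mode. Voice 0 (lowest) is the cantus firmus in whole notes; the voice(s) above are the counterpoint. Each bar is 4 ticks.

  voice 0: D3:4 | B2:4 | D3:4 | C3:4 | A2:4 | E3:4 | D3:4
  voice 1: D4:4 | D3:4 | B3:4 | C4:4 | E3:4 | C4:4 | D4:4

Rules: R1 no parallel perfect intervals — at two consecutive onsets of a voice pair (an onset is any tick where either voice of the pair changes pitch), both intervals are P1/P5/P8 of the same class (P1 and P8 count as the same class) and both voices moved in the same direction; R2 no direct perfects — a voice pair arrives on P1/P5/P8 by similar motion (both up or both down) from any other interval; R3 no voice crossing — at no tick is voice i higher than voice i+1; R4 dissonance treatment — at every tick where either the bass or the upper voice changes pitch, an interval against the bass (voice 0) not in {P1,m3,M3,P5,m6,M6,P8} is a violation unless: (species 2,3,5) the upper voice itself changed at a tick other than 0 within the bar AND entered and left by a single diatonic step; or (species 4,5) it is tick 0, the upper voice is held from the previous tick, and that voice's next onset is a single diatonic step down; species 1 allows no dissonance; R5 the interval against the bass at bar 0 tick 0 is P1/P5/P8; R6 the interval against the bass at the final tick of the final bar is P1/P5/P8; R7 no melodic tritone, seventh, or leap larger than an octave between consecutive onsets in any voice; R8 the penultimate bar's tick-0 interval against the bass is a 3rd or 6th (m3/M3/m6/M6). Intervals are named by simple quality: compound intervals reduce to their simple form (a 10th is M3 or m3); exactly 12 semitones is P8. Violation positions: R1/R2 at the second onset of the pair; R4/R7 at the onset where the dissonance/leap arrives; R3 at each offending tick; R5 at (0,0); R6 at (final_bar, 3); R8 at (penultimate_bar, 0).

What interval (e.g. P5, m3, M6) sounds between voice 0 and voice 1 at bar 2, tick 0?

voice 0=D3 voice 1=B3 -> M6

M6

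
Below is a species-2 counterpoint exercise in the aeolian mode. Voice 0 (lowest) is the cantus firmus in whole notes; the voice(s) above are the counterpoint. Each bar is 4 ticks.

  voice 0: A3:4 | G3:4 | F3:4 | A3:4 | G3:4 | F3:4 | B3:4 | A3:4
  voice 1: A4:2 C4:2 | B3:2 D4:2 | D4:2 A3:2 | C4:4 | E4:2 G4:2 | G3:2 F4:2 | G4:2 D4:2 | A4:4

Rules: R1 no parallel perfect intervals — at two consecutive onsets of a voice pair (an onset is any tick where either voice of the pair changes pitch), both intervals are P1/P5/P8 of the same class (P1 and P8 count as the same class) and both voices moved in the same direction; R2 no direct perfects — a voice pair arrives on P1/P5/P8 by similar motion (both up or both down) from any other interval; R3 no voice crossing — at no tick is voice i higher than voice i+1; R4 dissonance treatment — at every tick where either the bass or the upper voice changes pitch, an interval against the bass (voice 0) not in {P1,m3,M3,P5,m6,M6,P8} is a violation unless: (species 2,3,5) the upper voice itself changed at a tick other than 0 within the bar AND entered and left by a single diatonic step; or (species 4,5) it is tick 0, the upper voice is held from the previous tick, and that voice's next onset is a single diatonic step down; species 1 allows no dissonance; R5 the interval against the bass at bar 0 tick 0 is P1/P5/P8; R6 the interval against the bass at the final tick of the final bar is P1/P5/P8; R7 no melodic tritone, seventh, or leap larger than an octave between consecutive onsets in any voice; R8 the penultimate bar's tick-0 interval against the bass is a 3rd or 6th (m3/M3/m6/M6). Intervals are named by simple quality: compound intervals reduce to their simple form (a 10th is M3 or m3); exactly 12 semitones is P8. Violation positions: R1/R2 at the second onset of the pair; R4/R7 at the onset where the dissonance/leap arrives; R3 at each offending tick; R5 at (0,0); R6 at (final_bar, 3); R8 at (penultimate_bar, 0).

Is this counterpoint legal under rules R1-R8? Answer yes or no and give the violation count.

bar 0: v0=A3 v1=A4 (P8)
bar 1: v0=G3 v1=B3 (M3)
bar 2: v0=F3 v1=D4 (M6)
bar 3: v0=A3 v1=C4 (m3)
bar 4: v0=G3 v1=E4 (M6)
bar 5: v0=F3 v1=G3 (M2)
bar 6: v0=B3 v1=G4 (m6)
bar 7: v0=A3 v1=A4 (P8)
  R4 @ bar5.0: F3/G3 M2 untreated
  R7 @ bar5.2: G3->F4 leap 10st
  R7 @ bar6.0: F3->B3 leap 6st

No (3 violations)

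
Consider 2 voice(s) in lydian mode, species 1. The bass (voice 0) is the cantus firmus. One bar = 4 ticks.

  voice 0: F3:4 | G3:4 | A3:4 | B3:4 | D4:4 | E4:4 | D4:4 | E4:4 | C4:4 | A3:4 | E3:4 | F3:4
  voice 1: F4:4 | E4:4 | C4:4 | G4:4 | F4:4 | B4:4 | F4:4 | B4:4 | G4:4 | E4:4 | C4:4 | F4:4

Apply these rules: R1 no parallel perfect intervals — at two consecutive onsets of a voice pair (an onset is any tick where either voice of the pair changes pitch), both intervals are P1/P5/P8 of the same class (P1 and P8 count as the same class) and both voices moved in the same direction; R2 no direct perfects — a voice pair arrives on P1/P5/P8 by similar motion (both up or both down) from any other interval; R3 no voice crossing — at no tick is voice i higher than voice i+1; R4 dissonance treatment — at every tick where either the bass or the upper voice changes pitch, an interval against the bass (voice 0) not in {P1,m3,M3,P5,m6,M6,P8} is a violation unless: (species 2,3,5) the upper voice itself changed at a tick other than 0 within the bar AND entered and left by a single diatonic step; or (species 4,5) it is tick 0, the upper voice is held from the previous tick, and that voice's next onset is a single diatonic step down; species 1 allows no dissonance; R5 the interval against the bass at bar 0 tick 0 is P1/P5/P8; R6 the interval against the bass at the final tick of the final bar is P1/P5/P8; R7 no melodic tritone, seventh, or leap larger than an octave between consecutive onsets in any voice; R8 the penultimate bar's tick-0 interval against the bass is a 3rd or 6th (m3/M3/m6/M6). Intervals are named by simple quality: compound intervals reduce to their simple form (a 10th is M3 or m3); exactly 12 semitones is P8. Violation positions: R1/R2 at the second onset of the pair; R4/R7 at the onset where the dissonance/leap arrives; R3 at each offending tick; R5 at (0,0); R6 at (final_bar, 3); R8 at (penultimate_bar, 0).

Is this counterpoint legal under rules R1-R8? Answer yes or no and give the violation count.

bar 0: v0=F3 v1=F4 (P8)
bar 1: v0=G3 v1=E4 (M6)
bar 2: v0=A3 v1=C4 (m3)
bar 3: v0=B3 v1=G4 (m6)
bar 4: v0=D4 v1=F4 (m3)
bar 5: v0=E4 v1=B4 (P5)
bar 6: v0=D4 v1=F4 (m3)
bar 7: v0=E4 v1=B4 (P5)
bar 8: v0=C4 v1=G4 (P5)
bar 9: v0=A3 v1=E4 (P5)
bar 10: v0=E3 v1=C4 (m6)
bar 11: v0=F3 v1=F4 (P8)
  R2 @ bar5.0: D4/F4 m3 -> E4/B4 P5 similar
  R7 @ bar5.0: F4->B4 leap 6st
  R7 @ bar6.0: B4->F4 leap 6st
  R2 @ bar7.0: D4/F4 m3 -> E4/B4 P5 similar
  R7 @ bar7.0: F4->B4 leap 6st
  R1 @ bar8.0: E4/B4 P5 -> C4/G4 P5 similar
  R1 @ bar9.0: C4/G4 P5 -> A3/E4 P5 similar
  R2 @ bar11.0: E3/C4 m6 -> F3/F4 P8 similar

No (8 violations)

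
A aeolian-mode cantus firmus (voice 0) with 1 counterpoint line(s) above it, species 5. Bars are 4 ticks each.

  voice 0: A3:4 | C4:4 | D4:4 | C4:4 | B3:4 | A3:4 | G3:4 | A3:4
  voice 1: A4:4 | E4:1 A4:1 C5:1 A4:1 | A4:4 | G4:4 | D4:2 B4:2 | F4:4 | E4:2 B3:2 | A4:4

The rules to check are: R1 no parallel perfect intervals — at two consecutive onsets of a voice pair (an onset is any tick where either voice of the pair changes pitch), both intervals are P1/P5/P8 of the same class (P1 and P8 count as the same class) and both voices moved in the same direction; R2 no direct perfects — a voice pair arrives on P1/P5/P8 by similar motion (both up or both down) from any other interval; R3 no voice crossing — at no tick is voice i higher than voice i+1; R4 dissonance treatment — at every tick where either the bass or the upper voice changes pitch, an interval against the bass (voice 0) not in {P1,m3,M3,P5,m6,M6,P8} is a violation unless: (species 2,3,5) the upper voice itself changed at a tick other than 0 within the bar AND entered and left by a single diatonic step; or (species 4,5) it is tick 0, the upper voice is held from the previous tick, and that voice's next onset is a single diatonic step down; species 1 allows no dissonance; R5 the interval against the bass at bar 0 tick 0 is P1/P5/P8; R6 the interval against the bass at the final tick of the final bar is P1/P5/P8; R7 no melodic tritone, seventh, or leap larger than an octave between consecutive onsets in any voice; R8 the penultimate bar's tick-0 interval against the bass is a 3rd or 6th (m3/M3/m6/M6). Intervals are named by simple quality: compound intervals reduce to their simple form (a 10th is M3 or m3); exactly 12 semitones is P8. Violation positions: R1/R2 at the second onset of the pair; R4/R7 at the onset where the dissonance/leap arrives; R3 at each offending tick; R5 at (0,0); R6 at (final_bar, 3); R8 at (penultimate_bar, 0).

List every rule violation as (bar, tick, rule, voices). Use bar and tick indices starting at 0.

bar 0: v0=A3 v1=A4 downbeat P8
bar 1: v0=C4 v1=E4 downbeat M3
bar 2: v0=D4 v1=A4 downbeat P5
bar 3: v0=C4 v1=G4 downbeat P5
bar 4: v0=B3 v1=D4 downbeat m3
bar 5: v0=A3 v1=F4 downbeat m6
bar 6: v0=G3 v1=E4 downbeat M6
bar 7: v0=A3 v1=A4 downbeat P8
  -> R1 @ bar 3 tick 0 v(0, 1): D4/A4 P5 -> C4/G4 P5 similar
  -> R7 @ bar 5 tick 0 v(1,): B4->F4 leap 6st
  -> R2 @ bar 7 tick 0 v(0, 1): G3/B3 M3 -> A3/A4 P8 similar
  -> R7 @ bar 7 tick 0 v(1,): B3->A4 leap 10st

(3, 0, R1, (0, 1))
(5, 0, R7, (1,))
(7, 0, R2, (0, 1))
(7, 0, R7, (1,))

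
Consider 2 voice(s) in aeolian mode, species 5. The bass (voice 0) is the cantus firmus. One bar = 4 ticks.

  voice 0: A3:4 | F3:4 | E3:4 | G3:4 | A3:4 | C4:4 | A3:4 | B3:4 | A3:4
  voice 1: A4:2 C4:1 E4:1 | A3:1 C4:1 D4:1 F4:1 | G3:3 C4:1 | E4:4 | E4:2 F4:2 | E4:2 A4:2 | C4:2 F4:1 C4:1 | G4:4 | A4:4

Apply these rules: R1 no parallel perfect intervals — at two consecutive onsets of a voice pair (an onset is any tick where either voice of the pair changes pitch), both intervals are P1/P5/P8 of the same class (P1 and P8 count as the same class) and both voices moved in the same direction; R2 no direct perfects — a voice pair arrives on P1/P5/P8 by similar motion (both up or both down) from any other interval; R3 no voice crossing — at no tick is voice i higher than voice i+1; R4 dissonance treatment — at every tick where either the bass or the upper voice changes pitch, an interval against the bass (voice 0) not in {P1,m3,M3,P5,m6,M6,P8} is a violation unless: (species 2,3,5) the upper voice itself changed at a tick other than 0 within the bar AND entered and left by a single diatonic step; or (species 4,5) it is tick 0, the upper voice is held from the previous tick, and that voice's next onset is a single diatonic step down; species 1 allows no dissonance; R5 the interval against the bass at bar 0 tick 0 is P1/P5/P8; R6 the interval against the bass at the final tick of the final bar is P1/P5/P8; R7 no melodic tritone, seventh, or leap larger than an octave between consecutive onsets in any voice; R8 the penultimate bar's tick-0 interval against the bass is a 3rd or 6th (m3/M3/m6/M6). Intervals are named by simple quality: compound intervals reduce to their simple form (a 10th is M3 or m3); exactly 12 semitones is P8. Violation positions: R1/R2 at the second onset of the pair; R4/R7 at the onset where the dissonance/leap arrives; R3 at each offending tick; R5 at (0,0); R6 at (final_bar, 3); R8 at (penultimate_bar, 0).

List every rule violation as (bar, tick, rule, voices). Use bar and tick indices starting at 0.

(2, 0, R7, (1,))

bar 0: v0=A3 v1=A4 downbeat P8
bar 1: v0=F3 v1=A3 downbeat M3
bar 2: v0=E3 v1=G3 downbeat m3
bar 3: v0=G3 v1=E4 downbeat M6
bar 4: v0=A3 v1=E4 downbeat P5
bar 5: v0=C4 v1=E4 downbeat M3
bar 6: v0=A3 v1=C4 downbeat m3
bar 7: v0=B3 v1=G4 downbeat m6
bar 8: v0=A3 v1=A4 downbeat P8
  -> R7 @ bar 2 tick 0 v(1,): F4->G3 leap 10st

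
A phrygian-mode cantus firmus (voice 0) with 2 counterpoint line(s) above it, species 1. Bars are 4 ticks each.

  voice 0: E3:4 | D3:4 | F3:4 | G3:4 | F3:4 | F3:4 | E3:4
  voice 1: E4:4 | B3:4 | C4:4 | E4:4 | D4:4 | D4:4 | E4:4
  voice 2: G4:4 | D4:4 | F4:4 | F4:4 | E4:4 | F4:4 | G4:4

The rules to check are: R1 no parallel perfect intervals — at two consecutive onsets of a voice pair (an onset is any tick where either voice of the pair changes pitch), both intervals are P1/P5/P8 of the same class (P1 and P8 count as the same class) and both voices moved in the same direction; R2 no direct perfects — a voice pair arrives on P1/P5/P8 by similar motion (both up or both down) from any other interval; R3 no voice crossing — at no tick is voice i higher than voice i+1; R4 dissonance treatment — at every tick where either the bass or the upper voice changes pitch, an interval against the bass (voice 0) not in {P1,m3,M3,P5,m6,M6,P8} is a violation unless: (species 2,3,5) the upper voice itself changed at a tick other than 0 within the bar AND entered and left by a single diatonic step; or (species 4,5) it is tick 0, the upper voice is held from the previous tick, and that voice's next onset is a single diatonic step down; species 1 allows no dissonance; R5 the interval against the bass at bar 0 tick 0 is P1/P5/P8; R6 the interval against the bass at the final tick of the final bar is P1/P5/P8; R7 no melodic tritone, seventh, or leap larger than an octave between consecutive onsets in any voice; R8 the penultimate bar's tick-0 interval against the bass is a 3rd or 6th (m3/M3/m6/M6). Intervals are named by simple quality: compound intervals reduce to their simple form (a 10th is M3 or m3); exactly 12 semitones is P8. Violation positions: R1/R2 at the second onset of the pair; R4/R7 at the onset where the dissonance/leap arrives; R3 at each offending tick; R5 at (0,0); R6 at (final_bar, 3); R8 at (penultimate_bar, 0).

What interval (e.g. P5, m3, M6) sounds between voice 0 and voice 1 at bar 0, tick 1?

voice 0=E3 voice 1=E4 -> P8

P8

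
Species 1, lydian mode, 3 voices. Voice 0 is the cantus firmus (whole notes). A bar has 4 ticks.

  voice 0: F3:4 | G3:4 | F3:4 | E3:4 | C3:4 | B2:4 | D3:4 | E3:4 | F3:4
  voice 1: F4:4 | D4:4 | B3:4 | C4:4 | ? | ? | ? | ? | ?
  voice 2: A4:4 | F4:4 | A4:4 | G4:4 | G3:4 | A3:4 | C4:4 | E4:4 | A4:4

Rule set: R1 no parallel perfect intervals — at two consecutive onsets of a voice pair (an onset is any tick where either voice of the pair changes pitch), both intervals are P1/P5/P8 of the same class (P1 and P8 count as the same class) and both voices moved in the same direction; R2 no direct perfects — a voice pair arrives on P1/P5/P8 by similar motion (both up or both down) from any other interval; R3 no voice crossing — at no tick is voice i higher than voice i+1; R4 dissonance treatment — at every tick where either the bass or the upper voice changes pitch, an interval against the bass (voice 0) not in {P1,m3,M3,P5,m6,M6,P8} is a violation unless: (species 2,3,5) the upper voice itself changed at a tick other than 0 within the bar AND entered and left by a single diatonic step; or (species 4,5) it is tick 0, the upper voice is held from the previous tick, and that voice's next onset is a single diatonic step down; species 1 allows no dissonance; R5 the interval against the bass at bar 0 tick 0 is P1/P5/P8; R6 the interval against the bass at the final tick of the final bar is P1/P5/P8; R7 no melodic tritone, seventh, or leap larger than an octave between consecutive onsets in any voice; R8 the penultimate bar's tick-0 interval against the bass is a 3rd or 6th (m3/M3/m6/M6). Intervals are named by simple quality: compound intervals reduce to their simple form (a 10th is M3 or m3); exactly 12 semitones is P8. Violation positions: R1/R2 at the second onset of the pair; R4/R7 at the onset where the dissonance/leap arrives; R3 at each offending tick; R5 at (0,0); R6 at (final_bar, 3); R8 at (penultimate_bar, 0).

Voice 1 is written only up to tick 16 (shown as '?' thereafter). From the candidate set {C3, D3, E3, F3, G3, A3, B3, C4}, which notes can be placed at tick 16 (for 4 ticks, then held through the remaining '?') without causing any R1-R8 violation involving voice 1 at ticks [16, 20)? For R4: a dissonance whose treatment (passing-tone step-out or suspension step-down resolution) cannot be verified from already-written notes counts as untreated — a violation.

C3: violates R1,R2
D3: violates R4,R7
E3: legal
F3: violates R4
G3: violates R2
A3: violates R3
B3: violates R3,R4
C4: violates R3

{E3}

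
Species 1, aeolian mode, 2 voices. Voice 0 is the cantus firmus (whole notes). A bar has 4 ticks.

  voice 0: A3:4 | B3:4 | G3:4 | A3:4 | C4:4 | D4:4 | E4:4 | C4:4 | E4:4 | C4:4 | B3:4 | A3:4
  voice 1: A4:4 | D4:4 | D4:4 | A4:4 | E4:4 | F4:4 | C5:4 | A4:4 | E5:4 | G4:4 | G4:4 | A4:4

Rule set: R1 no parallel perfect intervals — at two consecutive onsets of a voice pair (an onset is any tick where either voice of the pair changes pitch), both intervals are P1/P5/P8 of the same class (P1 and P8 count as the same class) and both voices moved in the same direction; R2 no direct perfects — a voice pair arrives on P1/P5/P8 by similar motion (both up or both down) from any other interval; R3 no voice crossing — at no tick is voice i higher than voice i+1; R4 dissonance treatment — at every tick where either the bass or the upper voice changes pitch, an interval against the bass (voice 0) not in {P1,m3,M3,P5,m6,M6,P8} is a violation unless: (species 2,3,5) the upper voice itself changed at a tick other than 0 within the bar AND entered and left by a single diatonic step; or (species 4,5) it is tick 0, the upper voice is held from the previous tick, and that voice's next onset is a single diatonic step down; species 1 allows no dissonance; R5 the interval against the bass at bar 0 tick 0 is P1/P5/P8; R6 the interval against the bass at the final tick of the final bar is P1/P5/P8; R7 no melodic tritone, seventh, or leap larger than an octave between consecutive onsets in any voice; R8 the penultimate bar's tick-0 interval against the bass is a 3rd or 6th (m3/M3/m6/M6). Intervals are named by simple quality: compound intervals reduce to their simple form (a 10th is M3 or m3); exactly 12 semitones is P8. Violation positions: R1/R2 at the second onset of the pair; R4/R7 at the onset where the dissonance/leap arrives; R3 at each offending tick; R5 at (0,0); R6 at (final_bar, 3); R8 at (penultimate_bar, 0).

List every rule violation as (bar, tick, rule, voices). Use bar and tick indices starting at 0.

bar 0: v0=A3 v1=A4 downbeat P8
bar 1: v0=B3 v1=D4 downbeat m3
bar 2: v0=G3 v1=D4 downbeat P5
bar 3: v0=A3 v1=A4 downbeat P8
bar 4: v0=C4 v1=E4 downbeat M3
bar 5: v0=D4 v1=F4 downbeat m3
bar 6: v0=E4 v1=C5 downbeat m6
bar 7: v0=C4 v1=A4 downbeat M6
bar 8: v0=E4 v1=E5 downbeat P8
bar 9: v0=C4 v1=G4 downbeat P5
bar 10: v0=B3 v1=G4 downbeat m6
bar 11: v0=A3 v1=A4 downbeat P8
  -> R2 @ bar 3 tick 0 v(0, 1): G3/D4 P5 -> A3/A4 P8 similar
  -> R2 @ bar 8 tick 0 v(0, 1): C4/A4 M6 -> E4/E5 P8 similar
  -> R2 @ bar 9 tick 0 v(0, 1): E4/E5 P8 -> C4/G4 P5 similar

(3, 0, R2, (0, 1))
(8, 0, R2, (0, 1))
(9, 0, R2, (0, 1))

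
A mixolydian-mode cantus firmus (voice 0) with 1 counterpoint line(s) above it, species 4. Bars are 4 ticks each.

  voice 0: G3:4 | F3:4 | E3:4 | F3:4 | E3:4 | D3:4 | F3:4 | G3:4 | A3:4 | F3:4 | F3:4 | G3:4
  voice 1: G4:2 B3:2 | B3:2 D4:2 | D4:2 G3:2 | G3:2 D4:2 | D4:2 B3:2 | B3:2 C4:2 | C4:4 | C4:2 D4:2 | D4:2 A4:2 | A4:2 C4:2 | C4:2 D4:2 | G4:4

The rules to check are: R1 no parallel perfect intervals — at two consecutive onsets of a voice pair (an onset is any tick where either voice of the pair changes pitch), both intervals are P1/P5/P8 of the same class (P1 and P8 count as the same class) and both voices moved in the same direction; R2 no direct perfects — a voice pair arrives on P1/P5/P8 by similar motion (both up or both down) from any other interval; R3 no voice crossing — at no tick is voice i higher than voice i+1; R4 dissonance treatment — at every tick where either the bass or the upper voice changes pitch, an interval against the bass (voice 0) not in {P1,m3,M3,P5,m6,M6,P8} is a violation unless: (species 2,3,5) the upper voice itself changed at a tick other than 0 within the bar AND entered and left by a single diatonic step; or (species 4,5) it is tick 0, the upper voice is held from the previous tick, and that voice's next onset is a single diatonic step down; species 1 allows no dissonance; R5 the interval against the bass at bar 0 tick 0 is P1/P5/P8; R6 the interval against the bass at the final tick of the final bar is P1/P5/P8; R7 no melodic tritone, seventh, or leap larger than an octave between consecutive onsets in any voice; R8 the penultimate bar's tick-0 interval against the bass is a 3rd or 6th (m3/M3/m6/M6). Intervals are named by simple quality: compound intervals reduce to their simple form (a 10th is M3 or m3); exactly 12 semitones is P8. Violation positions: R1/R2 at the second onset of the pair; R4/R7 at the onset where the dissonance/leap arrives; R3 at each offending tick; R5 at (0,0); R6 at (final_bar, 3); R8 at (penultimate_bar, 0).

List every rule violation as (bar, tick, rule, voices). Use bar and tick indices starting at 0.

bar 0: v0=G3 v1=G4 downbeat P8
bar 1: v0=F3 v1=B3 downbeat TT
bar 2: v0=E3 v1=D4 downbeat m7
bar 3: v0=F3 v1=G3 downbeat M2
bar 4: v0=E3 v1=D4 downbeat m7
bar 5: v0=D3 v1=B3 downbeat M6
bar 6: v0=F3 v1=C4 downbeat P5
bar 7: v0=G3 v1=C4 downbeat P4
bar 8: v0=A3 v1=D4 downbeat P4
bar 9: v0=F3 v1=A4 downbeat M3
bar 10: v0=F3 v1=C4 downbeat P5
bar 11: v0=G3 v1=G4 downbeat P8
  -> R4 @ bar 1 tick 0 v(0, 1): F3/B3 TT untreated
  -> R4 @ bar 2 tick 0 v(0, 1): E3/D4 m7 untreated
  -> R4 @ bar 3 tick 0 v(0, 1): F3/G3 M2 untreated
  -> R4 @ bar 4 tick 0 v(0, 1): E3/D4 m7 untreated
  -> R4 @ bar 5 tick 2 v(0, 1): D3/C4 m7 untreated
  -> R4 @ bar 7 tick 0 v(0, 1): G3/C4 P4 untreated
  -> R4 @ bar 8 tick 0 v(0, 1): A3/D4 P4 untreated
  -> R8 @ bar 10 tick 0 v(0, 1): penult P5 not 3rd/6th
  -> R2 @ bar 11 tick 0 v(0, 1): F3/D4 M6 -> G3/G4 P8 similar

(1, 0, R4, (0, 1))
(2, 0, R4, (0, 1))
(3, 0, R4, (0, 1))
(4, 0, R4, (0, 1))
(5, 2, R4, (0, 1))
(7, 0, R4, (0, 1))
(8, 0, R4, (0, 1))
(10, 0, R8, (0, 1))
(11, 0, R2, (0, 1))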